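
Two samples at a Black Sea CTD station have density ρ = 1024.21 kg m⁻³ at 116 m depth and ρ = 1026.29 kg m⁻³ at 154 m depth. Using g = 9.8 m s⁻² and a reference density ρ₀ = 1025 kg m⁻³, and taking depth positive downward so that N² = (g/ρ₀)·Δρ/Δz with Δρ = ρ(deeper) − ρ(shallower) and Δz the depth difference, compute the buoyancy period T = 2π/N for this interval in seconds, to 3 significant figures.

Δρ = 1026.29 − 1024.21 = 2.08 kg m⁻³ over Δz = 154 − 116 = 38 m.
N² = (9.8/1025) × (2.08/38) = 5.2334 × 10⁻⁴ s⁻².
N = √(5.2334 × 10⁻⁴) = 0.022877 rad s⁻¹, so T = 2π/N = 274.65 s ≈ 275 s.
A positive N² confirms static stability across the interval.

275 s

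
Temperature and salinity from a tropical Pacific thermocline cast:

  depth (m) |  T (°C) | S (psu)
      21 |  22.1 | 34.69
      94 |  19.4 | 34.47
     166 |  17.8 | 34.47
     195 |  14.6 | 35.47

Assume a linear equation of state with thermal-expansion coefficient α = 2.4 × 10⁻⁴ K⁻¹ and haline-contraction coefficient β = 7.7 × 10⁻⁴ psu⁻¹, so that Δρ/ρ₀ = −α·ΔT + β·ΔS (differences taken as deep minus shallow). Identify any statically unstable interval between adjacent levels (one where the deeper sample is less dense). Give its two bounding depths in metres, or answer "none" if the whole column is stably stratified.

none

Evaluate Δρ/ρ₀ = −αΔT + βΔS across each adjacent pair:
  21–94 m: −αΔT+βΔS = −(2.4 × 10⁻⁴)(-2.7)+(7.7 × 10⁻⁴)(-0.22) = 4.8 × 10⁻⁴ → stable
  94–166 m: −αΔT+βΔS = −(2.4 × 10⁻⁴)(-1.6)+(7.7 × 10⁻⁴)(+0.00) = 3.8 × 10⁻⁴ → stable
  166–195 m: −αΔT+βΔS = −(2.4 × 10⁻⁴)(-3.2)+(7.7 × 10⁻⁴)(+1.00) = 1.5 × 10⁻³ → stable
Every interval has Δρ > 0: the column is stably stratified throughout.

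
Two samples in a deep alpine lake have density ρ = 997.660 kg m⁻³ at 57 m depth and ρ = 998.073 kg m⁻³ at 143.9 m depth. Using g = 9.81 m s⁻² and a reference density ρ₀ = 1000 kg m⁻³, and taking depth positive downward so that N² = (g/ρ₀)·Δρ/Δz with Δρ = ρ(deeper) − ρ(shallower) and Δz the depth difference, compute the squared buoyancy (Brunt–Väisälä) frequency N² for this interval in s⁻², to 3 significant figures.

Δρ = 998.073 − 997.660 = 0.413 kg m⁻³ over Δz = 143.9 − 57 = 86.9 m.
N² = (9.81/1000) × (0.413/86.9) = 4.6623 × 10⁻⁵ s⁻² ≈ 4.66 × 10⁻⁵ s⁻².
N² > 0, so the interval is statically stable.

4.66 × 10⁻⁵ s⁻²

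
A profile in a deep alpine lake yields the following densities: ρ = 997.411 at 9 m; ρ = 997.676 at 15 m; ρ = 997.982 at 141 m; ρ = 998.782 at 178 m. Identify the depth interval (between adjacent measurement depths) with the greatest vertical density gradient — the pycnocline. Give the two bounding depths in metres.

Compute the density gradient over each adjacent pair:
  9–15 m: Δρ/Δz = 0.265/6 = 0.044 kg m⁻⁴
  15–141 m: Δρ/Δz = 0.306/126 = 2.4 × 10⁻³ kg m⁻⁴
  141–178 m: Δρ/Δz = 0.800/37 = 0.022 kg m⁻⁴
The largest gradient is in the 9–15 m interval — the pycnocline.

9–15 m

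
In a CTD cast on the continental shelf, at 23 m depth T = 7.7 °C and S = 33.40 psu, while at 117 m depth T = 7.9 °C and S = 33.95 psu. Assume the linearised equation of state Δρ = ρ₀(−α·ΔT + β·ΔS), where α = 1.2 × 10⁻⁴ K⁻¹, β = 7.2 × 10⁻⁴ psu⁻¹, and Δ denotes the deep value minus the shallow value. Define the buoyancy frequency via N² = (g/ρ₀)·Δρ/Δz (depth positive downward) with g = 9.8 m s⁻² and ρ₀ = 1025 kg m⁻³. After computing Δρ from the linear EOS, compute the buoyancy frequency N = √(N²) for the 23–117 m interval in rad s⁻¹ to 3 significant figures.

ΔT = +0.2 K, ΔS = +0.55 psu (deep − shallow).
Δρ/ρ₀ = −αΔT + βΔS = -2.40 × 10⁻⁵ + 3.96 × 10⁻⁴ = 3.72 × 10⁻⁴, so Δρ ≈ 0.3813 kg m⁻³.
N² = (g/ρ₀)·Δρ/Δz = g·(Δρ/ρ₀)/Δz = 9.8 × 3.72 × 10⁻⁴ / 94 = 3.8783 × 10⁻⁵ s⁻².
N = √(3.8783 × 10⁻⁵) = 6.2276 × 10⁻³ rad s⁻¹ ≈ 6.23 × 10⁻³ rad s⁻¹.

6.23 × 10⁻³ rad s⁻¹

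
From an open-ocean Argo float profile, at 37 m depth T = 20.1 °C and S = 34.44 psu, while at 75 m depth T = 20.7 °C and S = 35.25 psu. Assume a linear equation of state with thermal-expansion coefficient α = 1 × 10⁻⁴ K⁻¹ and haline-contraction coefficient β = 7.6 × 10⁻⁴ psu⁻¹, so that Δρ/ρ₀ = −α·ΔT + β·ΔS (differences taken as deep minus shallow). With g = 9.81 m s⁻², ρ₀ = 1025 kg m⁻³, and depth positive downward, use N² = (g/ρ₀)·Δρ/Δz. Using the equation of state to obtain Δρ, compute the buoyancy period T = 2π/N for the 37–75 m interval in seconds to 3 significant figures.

ΔT = +0.6 K, ΔS = +0.81 psu (deep − shallow).
Δρ/ρ₀ = −αΔT + βΔS = -6.00 × 10⁻⁵ + 6.156 × 10⁻⁴ = 5.556 × 10⁻⁴, so Δρ ≈ 0.5695 kg m⁻³.
N² = (g/ρ₀)·Δρ/Δz = g·(Δρ/ρ₀)/Δz = 9.81 × 5.556 × 10⁻⁴ / 38 = 1.4343 × 10⁻⁴ s⁻².
N = √(1.4343 × 10⁻⁴) = 0.011976 rad s⁻¹ → T = 2π/N = 524.65 s ≈ 525 s.

525 s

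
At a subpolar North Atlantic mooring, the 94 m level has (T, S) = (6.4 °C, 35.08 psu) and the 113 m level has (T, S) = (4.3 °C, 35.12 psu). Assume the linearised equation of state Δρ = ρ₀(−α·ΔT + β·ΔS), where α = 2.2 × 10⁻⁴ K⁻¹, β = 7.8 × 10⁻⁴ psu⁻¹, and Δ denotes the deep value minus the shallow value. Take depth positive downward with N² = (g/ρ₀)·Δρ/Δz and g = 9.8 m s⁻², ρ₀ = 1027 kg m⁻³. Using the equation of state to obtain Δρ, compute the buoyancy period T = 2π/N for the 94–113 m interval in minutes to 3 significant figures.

6.57 min

ΔT = -2.1 K, ΔS = +0.04 psu (deep − shallow).
Δρ/ρ₀ = −αΔT + βΔS = 4.62 × 10⁻⁴ + 3.12 × 10⁻⁵ = 4.932 × 10⁻⁴, so Δρ ≈ 0.5065 kg m⁻³.
N² = (g/ρ₀)·Δρ/Δz = g·(Δρ/ρ₀)/Δz = 9.8 × 4.932 × 10⁻⁴ / 19 = 2.5439 × 10⁻⁴ s⁻².
N = √(2.5439 × 10⁻⁴) = 0.015950 rad s⁻¹ → T = 2π/N = 393.93 s = 6.5655 min ≈ 6.57 min.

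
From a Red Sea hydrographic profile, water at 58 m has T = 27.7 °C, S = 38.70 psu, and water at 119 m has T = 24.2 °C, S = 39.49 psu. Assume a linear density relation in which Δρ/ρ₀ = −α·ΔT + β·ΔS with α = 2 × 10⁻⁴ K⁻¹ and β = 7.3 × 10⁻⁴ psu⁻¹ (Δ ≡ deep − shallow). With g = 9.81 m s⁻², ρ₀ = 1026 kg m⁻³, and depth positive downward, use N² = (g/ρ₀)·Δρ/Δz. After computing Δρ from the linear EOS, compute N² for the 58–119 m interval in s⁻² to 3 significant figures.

ΔT = -3.5 K, ΔS = +0.79 psu (deep − shallow).
Δρ/ρ₀ = −αΔT + βΔS = 7.00 × 10⁻⁴ + 5.767 × 10⁻⁴ = 1.2767 × 10⁻³, so Δρ ≈ 1.310 kg m⁻³.
N² = (g/ρ₀)·Δρ/Δz = g·(Δρ/ρ₀)/Δz = 9.81 × 1.2767 × 10⁻³ / 61 = 2.0532 × 10⁻⁴ s⁻² ≈ 2.05 × 10⁻⁴ s⁻².

2.05 × 10⁻⁴ s⁻²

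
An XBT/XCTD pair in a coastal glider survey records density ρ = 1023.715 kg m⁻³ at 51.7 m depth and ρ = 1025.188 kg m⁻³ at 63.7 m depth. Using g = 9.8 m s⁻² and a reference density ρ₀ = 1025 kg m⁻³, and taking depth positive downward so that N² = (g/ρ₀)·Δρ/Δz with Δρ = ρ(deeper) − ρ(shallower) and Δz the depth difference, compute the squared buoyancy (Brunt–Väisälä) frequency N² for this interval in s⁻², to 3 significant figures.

1.17 × 10⁻³ s⁻²

Δρ = 1025.188 − 1023.715 = 1.473 kg m⁻³ over Δz = 63.7 − 51.7 = 12 m.
N² = (9.8/1025) × (1.473/12) = 1.1736 × 10⁻³ s⁻² ≈ 1.17 × 10⁻³ s⁻².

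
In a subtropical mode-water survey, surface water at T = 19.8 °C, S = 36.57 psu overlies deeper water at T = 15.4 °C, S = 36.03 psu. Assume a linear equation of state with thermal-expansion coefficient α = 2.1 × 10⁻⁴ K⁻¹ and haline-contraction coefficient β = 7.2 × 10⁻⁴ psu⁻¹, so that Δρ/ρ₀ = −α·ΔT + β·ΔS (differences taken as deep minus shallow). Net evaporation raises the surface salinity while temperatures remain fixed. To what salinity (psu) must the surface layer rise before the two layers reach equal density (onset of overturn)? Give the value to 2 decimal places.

37.31 psu

Neutral buoyancy requires −α(T_deep − T_surf) + β(S_deep − S_surf′) = 0.
S_surf′ = S_deep − (α/β)·ΔT = 36.03 − (2.1 × 10⁻⁴/7.2 × 10⁻⁴)·(-4.4) = 37.3133 psu.
Increase required: 37.3133 − 36.57 = 0.7433 psu.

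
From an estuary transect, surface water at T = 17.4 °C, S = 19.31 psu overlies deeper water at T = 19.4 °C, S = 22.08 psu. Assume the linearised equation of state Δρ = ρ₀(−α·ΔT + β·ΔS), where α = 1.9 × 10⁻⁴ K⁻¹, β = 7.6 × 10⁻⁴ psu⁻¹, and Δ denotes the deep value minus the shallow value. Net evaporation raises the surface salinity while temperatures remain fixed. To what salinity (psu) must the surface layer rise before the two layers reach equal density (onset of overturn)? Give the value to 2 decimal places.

21.58 psu

Neutral buoyancy requires −α(T_deep − T_surf) + β(S_deep − S_surf′) = 0.
S_surf′ = S_deep − (α/β)·ΔT = 22.08 − (1.9 × 10⁻⁴/7.6 × 10⁻⁴)·(+2.0) = 21.5800 psu.
Increase required: 21.5800 − 19.31 = 2.2700 psu.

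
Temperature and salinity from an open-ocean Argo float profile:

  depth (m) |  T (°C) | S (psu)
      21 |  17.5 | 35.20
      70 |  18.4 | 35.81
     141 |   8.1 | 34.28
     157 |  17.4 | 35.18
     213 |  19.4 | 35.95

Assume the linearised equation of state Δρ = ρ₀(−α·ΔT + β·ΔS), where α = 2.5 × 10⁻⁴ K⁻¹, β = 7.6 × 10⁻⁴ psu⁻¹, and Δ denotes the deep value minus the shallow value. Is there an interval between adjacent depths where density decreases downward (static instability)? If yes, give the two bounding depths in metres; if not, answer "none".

Evaluate Δρ/ρ₀ = −αΔT + βΔS across each adjacent pair:
  21–70 m: −αΔT+βΔS = −(2.5 × 10⁻⁴)(+0.9)+(7.6 × 10⁻⁴)(+0.61) = 2.4 × 10⁻⁴ → stable
  70–141 m: −αΔT+βΔS = −(2.5 × 10⁻⁴)(-10.3)+(7.6 × 10⁻⁴)(-1.53) = 1.4 × 10⁻³ → stable
  141–157 m: −αΔT+βΔS = −(2.5 × 10⁻⁴)(+9.3)+(7.6 × 10⁻⁴)(+0.90) = -1.6 × 10⁻³ → UNSTABLE
  157–213 m: −αΔT+βΔS = −(2.5 × 10⁻⁴)(+2.0)+(7.6 × 10⁻⁴)(+0.77) = 8.5 × 10⁻⁵ → stable
The 141–157 m interval has Δρ < 0: lighter water underlies denser water.

141–157 m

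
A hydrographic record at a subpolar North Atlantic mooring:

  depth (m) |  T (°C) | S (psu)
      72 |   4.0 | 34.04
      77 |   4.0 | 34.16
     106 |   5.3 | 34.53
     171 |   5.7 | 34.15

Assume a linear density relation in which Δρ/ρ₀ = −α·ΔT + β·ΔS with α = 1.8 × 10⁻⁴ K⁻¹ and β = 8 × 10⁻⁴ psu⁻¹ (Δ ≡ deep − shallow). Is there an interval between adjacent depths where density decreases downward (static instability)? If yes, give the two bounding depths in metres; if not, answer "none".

106–171 m

Evaluate Δρ/ρ₀ = −αΔT + βΔS across each adjacent pair:
  72–77 m: −αΔT+βΔS = −(1.8 × 10⁻⁴)(+0.0)+(8 × 10⁻⁴)(+0.12) = 9.6 × 10⁻⁵ → stable
  77–106 m: −αΔT+βΔS = −(1.8 × 10⁻⁴)(+1.3)+(8 × 10⁻⁴)(+0.37) = 6.2 × 10⁻⁵ → stable
  106–171 m: −αΔT+βΔS = −(1.8 × 10⁻⁴)(+0.4)+(8 × 10⁻⁴)(-0.38) = -3.8 × 10⁻⁴ → UNSTABLE
The 106–171 m interval has Δρ < 0: lighter water underlies denser water.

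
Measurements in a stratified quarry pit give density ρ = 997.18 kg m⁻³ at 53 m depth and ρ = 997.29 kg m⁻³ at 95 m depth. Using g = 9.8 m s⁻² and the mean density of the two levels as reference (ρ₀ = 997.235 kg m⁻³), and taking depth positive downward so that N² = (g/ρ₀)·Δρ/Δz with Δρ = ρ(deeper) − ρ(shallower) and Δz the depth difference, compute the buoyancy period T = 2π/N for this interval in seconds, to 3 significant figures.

Δρ = 997.29 − 997.18 = 0.11 kg m⁻³ over Δz = 95 − 53 = 42 m.
N² = (9.8/997.235) × (0.11/42) = 2.5738 × 10⁻⁵ s⁻².
N = √(2.5738 × 10⁻⁵) = 5.0733 × 10⁻³ rad s⁻¹, so T = 2π/N = 1.2385 × 10³ s ≈ 1.24 × 10³ s.

1.24 × 10³ s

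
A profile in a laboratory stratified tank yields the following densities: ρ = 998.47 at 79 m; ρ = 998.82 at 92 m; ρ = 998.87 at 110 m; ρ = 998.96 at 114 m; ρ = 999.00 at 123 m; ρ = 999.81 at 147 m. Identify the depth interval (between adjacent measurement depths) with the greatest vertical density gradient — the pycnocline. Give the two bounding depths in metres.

Compute the density gradient over each adjacent pair:
  79–92 m: Δρ/Δz = 0.35/13 = 0.027 kg m⁻⁴
  92–110 m: Δρ/Δz = 0.05/18 = 2.8 × 10⁻³ kg m⁻⁴
  110–114 m: Δρ/Δz = 0.09/4 = 0.022 kg m⁻⁴
  114–123 m: Δρ/Δz = 0.04/9 = 4.4 × 10⁻³ kg m⁻⁴
  123–147 m: Δρ/Δz = 0.81/24 = 0.034 kg m⁻⁴
The largest gradient is in the 123–147 m interval — the pycnocline.

123–147 m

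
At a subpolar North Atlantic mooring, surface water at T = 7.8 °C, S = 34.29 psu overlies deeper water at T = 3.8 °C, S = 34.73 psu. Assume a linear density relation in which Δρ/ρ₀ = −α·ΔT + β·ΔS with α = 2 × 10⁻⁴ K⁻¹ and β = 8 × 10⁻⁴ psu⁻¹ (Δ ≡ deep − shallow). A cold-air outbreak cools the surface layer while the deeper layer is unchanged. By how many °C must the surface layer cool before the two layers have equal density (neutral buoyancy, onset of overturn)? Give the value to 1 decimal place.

Neutral buoyancy requires Δρ = 0, i.e. −α(T_deep − T_surf′) + β(S_deep − S_surf) = 0.
T_surf′ = T_deep − (β/α)·ΔS = 3.8 − (8 × 10⁻⁴/2 × 10⁻⁴)·(+0.44) = 2.040 °C.
Cooling required: 7.8 − (2.040) = 5.760 °C.

5.8 °C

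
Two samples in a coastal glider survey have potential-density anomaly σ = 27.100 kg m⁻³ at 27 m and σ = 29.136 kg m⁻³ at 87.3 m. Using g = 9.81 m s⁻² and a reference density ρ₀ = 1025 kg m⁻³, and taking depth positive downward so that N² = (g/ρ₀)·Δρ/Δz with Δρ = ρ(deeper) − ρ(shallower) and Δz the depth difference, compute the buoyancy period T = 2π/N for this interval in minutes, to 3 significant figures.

Δρ = 1029.136 − 1027.100 = 2.036 kg m⁻³ over Δz = 87.3 − 27 = 60.3 m.
N² = (9.81/1025) × (2.036/60.3) = 3.2315 × 10⁻⁴ s⁻².
N = √(3.2315 × 10⁻⁴) = 0.017976 rad s⁻¹, so T = 2π/N = 349.53 s = 5.8255 min ≈ 5.83 min.

5.83 min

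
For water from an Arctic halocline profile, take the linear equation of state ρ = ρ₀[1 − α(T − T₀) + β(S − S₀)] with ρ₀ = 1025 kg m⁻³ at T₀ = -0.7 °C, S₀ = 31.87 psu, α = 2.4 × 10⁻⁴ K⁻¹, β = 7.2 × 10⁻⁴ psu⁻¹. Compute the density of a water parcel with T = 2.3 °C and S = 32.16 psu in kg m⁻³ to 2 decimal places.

T − T₀ = +3.0 K, S − S₀ = +0.29 psu.
Bracket = 1 − α·(+3.0) + β·(+0.29) = 1 + (-5.112 × 10⁻⁴) = 0.9994888.
ρ = 1025 × 0.9994888 = 1024.48 kg m⁻³.

1024.48 kg m⁻³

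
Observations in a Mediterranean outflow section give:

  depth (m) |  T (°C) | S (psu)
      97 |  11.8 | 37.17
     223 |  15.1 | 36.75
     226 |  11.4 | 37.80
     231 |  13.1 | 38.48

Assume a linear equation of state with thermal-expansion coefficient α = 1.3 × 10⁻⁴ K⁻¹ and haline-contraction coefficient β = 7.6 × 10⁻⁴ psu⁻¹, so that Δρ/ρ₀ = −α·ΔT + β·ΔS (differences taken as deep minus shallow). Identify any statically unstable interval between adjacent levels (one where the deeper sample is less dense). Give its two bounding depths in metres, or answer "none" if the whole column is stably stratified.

97–223 m

Evaluate Δρ/ρ₀ = −αΔT + βΔS across each adjacent pair:
  97–223 m: −αΔT+βΔS = −(1.3 × 10⁻⁴)(+3.3)+(7.6 × 10⁻⁴)(-0.42) = -7.5 × 10⁻⁴ → UNSTABLE
  223–226 m: −αΔT+βΔS = −(1.3 × 10⁻⁴)(-3.7)+(7.6 × 10⁻⁴)(+1.05) = 1.3 × 10⁻³ → stable
  226–231 m: −αΔT+βΔS = −(1.3 × 10⁻⁴)(+1.7)+(7.6 × 10⁻⁴)(+0.68) = 3.0 × 10⁻⁴ → stable
The 97–223 m interval has Δρ < 0: lighter water underlies denser water.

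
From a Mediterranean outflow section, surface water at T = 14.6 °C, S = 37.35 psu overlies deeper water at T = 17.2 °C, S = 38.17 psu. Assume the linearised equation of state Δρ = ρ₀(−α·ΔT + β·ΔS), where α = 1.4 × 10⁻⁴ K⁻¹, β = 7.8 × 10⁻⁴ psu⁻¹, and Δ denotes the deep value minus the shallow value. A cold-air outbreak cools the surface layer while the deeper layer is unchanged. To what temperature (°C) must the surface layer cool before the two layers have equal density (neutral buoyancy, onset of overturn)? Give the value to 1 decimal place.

12.6 °C

Neutral buoyancy requires Δρ = 0, i.e. −α(T_deep − T_surf′) + β(S_deep − S_surf) = 0.
T_surf′ = T_deep − (β/α)·ΔS = 17.2 − (7.8 × 10⁻⁴/1.4 × 10⁻⁴)·(+0.82) = 12.631 °C.
Cooling required: 14.6 − (12.631) = 1.969 °C.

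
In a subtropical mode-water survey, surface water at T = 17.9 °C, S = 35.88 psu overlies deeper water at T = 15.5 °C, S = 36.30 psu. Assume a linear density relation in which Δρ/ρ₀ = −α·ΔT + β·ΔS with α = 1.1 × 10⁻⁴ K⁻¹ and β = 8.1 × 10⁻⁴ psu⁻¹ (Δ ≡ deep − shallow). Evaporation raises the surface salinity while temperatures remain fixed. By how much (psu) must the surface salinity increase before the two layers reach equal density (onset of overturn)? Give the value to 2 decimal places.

Neutral buoyancy requires −α(T_deep − T_surf) + β(S_deep − S_surf′) = 0.
S_surf′ = S_deep − (α/β)·ΔT = 36.30 − (1.1 × 10⁻⁴/8.1 × 10⁻⁴)·(-2.4) = 36.6259 psu.
Increase required: 36.6259 − 35.88 = 0.7459 psu.

0.75 psu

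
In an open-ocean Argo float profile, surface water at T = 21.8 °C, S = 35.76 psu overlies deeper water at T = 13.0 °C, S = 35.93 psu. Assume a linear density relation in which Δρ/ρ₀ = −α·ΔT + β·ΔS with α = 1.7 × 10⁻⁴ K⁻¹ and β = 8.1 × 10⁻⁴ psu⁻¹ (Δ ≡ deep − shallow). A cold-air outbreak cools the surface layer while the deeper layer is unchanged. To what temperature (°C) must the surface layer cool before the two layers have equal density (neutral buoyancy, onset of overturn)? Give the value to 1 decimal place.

Neutral buoyancy requires Δρ = 0, i.e. −α(T_deep − T_surf′) + β(S_deep − S_surf) = 0.
T_surf′ = T_deep − (β/α)·ΔS = 13.0 − (8.1 × 10⁻⁴/1.7 × 10⁻⁴)·(+0.17) = 12.190 °C.
Cooling required: 21.8 − (12.190) = 9.610 °C.

12.2 °C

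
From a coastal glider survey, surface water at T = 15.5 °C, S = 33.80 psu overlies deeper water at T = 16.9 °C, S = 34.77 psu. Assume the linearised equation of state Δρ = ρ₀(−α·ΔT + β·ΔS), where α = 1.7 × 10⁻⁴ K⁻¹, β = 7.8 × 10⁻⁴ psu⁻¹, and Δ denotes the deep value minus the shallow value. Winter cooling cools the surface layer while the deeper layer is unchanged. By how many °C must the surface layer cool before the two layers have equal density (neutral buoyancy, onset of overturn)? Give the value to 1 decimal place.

Neutral buoyancy requires Δρ = 0, i.e. −α(T_deep − T_surf′) + β(S_deep − S_surf) = 0.
T_surf′ = T_deep − (β/α)·ΔS = 16.9 − (7.8 × 10⁻⁴/1.7 × 10⁻⁴)·(+0.97) = 12.449 °C.
Cooling required: 15.5 − (12.449) = 3.051 °C.

3.1 °C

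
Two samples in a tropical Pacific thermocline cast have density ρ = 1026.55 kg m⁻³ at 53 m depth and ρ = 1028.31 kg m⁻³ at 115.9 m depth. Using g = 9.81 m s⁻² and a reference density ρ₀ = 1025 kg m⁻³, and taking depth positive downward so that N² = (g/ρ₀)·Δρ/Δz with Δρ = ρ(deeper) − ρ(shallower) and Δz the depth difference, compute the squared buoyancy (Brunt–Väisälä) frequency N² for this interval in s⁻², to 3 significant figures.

Δρ = 1028.31 − 1026.55 = 1.76 kg m⁻³ over Δz = 115.9 − 53 = 62.9 m.
N² = (9.81/1025) × (1.76/62.9) = 2.6780 × 10⁻⁴ s⁻² ≈ 2.68 × 10⁻⁴ s⁻².

2.68 × 10⁻⁴ s⁻²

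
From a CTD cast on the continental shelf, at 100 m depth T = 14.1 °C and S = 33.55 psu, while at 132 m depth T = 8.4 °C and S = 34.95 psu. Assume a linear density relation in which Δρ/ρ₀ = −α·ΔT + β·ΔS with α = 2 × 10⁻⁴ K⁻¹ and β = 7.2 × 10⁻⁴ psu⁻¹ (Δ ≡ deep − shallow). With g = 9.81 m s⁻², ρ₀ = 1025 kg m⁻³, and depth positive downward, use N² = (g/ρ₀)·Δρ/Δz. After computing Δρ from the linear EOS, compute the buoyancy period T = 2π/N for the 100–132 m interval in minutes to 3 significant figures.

4.08 min

ΔT = -5.7 K, ΔS = +1.40 psu (deep − shallow).
Δρ/ρ₀ = −αΔT + βΔS = 1.14 × 10⁻³ + 1.008 × 10⁻³ = 2.148 × 10⁻³, so Δρ ≈ 2.202 kg m⁻³.
N² = (g/ρ₀)·Δρ/Δz = g·(Δρ/ρ₀)/Δz = 9.81 × 2.148 × 10⁻³ / 32 = 6.5850 × 10⁻⁴ s⁻².
N = √(6.5850 × 10⁻⁴) = 0.025661 rad s⁻¹ → T = 2π/N = 244.85 s = 4.0808 min ≈ 4.08 min.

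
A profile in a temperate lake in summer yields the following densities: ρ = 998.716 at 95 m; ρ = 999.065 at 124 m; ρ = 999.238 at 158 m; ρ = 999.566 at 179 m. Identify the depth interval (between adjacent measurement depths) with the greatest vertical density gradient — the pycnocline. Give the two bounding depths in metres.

Compute the density gradient over each adjacent pair:
  95–124 m: Δρ/Δz = 0.349/29 = 0.012 kg m⁻⁴
  124–158 m: Δρ/Δz = 0.173/34 = 5.1 × 10⁻³ kg m⁻⁴
  158–179 m: Δρ/Δz = 0.328/21 = 0.016 kg m⁻⁴
The largest gradient is in the 158–179 m interval — the pycnocline.

158–179 m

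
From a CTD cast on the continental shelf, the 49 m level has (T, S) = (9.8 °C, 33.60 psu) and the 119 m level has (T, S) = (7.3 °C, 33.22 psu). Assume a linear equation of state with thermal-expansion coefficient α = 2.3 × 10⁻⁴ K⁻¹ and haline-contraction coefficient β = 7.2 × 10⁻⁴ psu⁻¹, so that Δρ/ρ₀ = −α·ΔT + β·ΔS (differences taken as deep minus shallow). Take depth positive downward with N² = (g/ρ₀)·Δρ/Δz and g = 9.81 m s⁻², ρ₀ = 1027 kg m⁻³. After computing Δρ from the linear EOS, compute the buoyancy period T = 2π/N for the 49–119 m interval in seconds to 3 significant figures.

ΔT = -2.5 K, ΔS = -0.38 psu (deep − shallow).
Δρ/ρ₀ = −αΔT + βΔS = 5.75 × 10⁻⁴ − 2.736 × 10⁻⁴ = 3.014 × 10⁻⁴, so Δρ ≈ 0.3095 kg m⁻³.
N² = (g/ρ₀)·Δρ/Δz = g·(Δρ/ρ₀)/Δz = 9.81 × 3.014 × 10⁻⁴ / 70 = 4.2239 × 10⁻⁵ s⁻².
N = √(4.2239 × 10⁻⁵) = 6.4992 × 10⁻³ rad s⁻¹ → T = 2π/N = 966.76 s ≈ 967 s.

967 s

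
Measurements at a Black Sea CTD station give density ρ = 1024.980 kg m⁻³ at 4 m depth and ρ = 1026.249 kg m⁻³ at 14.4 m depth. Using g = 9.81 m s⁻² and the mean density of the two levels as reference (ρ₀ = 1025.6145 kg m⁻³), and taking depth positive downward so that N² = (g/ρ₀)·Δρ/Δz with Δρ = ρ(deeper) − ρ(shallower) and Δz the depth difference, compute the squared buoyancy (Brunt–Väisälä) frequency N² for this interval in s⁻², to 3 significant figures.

1.17 × 10⁻³ s⁻²

Δρ = 1026.249 − 1024.980 = 1.269 kg m⁻³ over Δz = 14.4 − 4 = 10.4 m.
N² = (9.81/1025.6145) × (1.269/10.4) = 1.1671 × 10⁻³ s⁻² ≈ 1.17 × 10⁻³ s⁻².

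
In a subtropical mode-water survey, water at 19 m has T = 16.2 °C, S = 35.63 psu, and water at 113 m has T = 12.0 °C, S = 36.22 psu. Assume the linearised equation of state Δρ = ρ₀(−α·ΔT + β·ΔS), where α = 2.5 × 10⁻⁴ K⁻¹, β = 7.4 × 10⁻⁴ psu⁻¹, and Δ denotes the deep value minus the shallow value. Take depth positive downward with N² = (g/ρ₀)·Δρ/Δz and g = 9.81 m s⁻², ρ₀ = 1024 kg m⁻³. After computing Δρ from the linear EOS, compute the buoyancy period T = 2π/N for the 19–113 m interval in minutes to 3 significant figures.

8.41 min

ΔT = -4.2 K, ΔS = +0.59 psu (deep − shallow).
Δρ/ρ₀ = −αΔT + βΔS = 1.05 × 10⁻³ + 4.366 × 10⁻⁴ = 1.4866 × 10⁻³, so Δρ ≈ 1.522 kg m⁻³.
N² = (g/ρ₀)·Δρ/Δz = g·(Δρ/ρ₀)/Δz = 9.81 × 1.4866 × 10⁻³ / 94 = 1.5514 × 10⁻⁴ s⁻².
N = √(1.5514 × 10⁻⁴) = 0.012456 rad s⁻¹ → T = 2π/N = 504.43 s = 8.4072 min ≈ 8.41 min.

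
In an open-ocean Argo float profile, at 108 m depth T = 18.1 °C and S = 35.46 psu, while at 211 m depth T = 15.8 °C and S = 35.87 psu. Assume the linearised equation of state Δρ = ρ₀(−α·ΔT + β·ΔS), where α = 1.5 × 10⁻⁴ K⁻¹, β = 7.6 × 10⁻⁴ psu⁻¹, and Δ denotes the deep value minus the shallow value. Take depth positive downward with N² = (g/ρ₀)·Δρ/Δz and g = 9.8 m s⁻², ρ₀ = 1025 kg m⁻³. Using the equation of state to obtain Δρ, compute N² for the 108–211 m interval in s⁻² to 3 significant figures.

6.25 × 10⁻⁵ s⁻²

ΔT = -2.3 K, ΔS = +0.41 psu (deep − shallow).
Δρ/ρ₀ = −αΔT + βΔS = 3.45 × 10⁻⁴ + 3.116 × 10⁻⁴ = 6.566 × 10⁻⁴, so Δρ ≈ 0.6730 kg m⁻³.
N² = (g/ρ₀)·Δρ/Δz = g·(Δρ/ρ₀)/Δz = 9.8 × 6.566 × 10⁻⁴ / 103 = 6.2473 × 10⁻⁵ s⁻² ≈ 6.25 × 10⁻⁵ s⁻².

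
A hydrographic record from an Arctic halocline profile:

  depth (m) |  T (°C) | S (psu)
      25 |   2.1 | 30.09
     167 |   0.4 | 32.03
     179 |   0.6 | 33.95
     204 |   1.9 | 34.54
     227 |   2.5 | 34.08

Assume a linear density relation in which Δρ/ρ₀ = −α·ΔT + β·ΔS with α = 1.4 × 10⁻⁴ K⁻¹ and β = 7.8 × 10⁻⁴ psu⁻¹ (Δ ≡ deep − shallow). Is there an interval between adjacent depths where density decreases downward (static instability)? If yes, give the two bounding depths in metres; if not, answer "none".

Evaluate Δρ/ρ₀ = −αΔT + βΔS across each adjacent pair:
  25–167 m: −αΔT+βΔS = −(1.4 × 10⁻⁴)(-1.7)+(7.8 × 10⁻⁴)(+1.94) = 1.8 × 10⁻³ → stable
  167–179 m: −αΔT+βΔS = −(1.4 × 10⁻⁴)(+0.2)+(7.8 × 10⁻⁴)(+1.92) = 1.5 × 10⁻³ → stable
  179–204 m: −αΔT+βΔS = −(1.4 × 10⁻⁴)(+1.3)+(7.8 × 10⁻⁴)(+0.59) = 2.8 × 10⁻⁴ → stable
  204–227 m: −αΔT+βΔS = −(1.4 × 10⁻⁴)(+0.6)+(7.8 × 10⁻⁴)(-0.46) = -4.4 × 10⁻⁴ → UNSTABLE
The 204–227 m interval has Δρ < 0: lighter water underlies denser water.

204–227 m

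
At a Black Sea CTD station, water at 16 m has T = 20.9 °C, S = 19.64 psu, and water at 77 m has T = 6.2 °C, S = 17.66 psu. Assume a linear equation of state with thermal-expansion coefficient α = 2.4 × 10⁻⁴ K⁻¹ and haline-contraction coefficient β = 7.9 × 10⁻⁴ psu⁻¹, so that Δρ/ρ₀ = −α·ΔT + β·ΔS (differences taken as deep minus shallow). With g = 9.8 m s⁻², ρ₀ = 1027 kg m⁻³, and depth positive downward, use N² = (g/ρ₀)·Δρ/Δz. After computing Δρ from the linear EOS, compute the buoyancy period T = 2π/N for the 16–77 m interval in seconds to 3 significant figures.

354 s

ΔT = -14.7 K, ΔS = -1.98 psu (deep − shallow).
Δρ/ρ₀ = −αΔT + βΔS = 3.528 × 10⁻³ − 1.5642 × 10⁻³ = 1.9638 × 10⁻³, so Δρ ≈ 2.017 kg m⁻³.
N² = (g/ρ₀)·Δρ/Δz = g·(Δρ/ρ₀)/Δz = 9.8 × 1.9638 × 10⁻³ / 61 = 3.1550 × 10⁻⁴ s⁻².
N = √(3.1550 × 10⁻⁴) = 0.017762 rad s⁻¹ → T = 2π/N = 353.74 s ≈ 354 s.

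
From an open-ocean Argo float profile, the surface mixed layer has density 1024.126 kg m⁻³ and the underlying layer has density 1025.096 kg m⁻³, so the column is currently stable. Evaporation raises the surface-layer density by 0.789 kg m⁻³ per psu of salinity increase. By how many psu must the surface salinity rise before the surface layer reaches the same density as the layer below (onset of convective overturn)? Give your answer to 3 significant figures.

Density deficit of the surface layer: 1025.096 − 1024.126 = 0.97 kg m⁻³.
Required change = 0.97 / 0.789 = 1.23 psu.

1.23 psu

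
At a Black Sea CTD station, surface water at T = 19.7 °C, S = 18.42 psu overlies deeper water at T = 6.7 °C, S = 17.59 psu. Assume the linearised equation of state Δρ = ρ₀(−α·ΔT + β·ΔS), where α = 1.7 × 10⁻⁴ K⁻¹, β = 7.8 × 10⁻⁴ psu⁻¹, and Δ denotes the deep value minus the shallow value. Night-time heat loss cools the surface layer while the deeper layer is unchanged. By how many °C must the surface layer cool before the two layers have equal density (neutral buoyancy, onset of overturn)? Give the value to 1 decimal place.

9.2 °C

Neutral buoyancy requires Δρ = 0, i.e. −α(T_deep − T_surf′) + β(S_deep − S_surf) = 0.
T_surf′ = T_deep − (β/α)·ΔS = 6.7 − (7.8 × 10⁻⁴/1.7 × 10⁻⁴)·(-0.83) = 10.508 °C.
Cooling required: 19.7 − (10.508) = 9.192 °C.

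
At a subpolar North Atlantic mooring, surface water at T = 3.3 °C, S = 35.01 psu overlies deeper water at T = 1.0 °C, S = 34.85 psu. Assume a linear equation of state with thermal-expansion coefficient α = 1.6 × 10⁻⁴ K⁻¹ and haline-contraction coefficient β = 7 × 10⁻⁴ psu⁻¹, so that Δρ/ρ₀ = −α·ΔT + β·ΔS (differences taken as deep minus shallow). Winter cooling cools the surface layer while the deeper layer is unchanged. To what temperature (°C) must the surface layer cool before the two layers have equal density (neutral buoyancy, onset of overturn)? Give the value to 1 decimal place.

1.7 °C

Neutral buoyancy requires Δρ = 0, i.e. −α(T_deep − T_surf′) + β(S_deep − S_surf) = 0.
T_surf′ = T_deep − (β/α)·ΔS = 1.0 − (7 × 10⁻⁴/1.6 × 10⁻⁴)·(-0.16) = 1.700 °C.
Cooling required: 3.3 − (1.700) = 1.600 °C.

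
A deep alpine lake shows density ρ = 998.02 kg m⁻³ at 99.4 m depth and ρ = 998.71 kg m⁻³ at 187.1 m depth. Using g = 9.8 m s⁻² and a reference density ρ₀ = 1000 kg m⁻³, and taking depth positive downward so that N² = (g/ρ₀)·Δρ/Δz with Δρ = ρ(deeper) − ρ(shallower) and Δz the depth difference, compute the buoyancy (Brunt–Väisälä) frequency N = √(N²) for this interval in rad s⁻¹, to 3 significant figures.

Δρ = 998.71 − 998.02 = 0.69 kg m⁻³ over Δz = 187.1 − 99.4 = 87.7 m.
N² = (9.8/1000) × (0.69/87.7) = 7.7104 × 10⁻⁵ s⁻².
N = √(7.7104 × 10⁻⁵) = 8.7809 × 10⁻³ rad s⁻¹ ≈ 8.78 × 10⁻³ rad s⁻¹.
N² > 0, so the interval is statically stable.

8.78 × 10⁻³ rad s⁻¹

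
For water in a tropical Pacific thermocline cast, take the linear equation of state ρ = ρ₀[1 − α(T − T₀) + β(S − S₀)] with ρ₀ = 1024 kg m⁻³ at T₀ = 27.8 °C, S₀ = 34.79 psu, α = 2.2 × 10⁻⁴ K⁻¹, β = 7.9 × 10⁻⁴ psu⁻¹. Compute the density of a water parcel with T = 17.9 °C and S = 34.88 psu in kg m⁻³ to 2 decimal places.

T − T₀ = -9.9 K, S − S₀ = +0.09 psu.
Bracket = 1 − α·(-9.9) + β·(+0.09) = 1 + (2.2491 × 10⁻³) = 1.0022491.
ρ = 1024 × 1.0022491 = 1026.30 kg m⁻³.

1026.30 kg m⁻³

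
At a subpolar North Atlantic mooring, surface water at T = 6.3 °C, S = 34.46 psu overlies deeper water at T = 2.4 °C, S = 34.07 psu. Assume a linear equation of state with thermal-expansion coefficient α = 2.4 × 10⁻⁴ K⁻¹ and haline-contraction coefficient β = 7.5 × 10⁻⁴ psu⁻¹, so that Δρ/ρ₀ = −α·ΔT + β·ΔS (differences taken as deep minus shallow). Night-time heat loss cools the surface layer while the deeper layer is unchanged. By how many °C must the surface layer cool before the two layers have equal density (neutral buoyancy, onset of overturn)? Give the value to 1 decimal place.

2.7 °C

Neutral buoyancy requires Δρ = 0, i.e. −α(T_deep − T_surf′) + β(S_deep − S_surf) = 0.
T_surf′ = T_deep − (β/α)·ΔS = 2.4 − (7.5 × 10⁻⁴/2.4 × 10⁻⁴)·(-0.39) = 3.619 °C.
Cooling required: 6.3 − (3.619) = 2.681 °C.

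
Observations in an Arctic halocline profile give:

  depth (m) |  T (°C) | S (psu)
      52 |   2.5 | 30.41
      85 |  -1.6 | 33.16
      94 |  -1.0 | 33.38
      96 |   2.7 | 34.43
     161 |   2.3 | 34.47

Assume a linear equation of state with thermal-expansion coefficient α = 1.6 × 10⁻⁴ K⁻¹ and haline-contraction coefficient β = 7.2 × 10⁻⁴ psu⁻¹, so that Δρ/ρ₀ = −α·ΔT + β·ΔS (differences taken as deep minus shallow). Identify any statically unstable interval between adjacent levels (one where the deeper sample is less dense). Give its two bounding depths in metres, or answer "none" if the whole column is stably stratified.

none

Evaluate Δρ/ρ₀ = −αΔT + βΔS across each adjacent pair:
  52–85 m: −αΔT+βΔS = −(1.6 × 10⁻⁴)(-4.1)+(7.2 × 10⁻⁴)(+2.75) = 2.6 × 10⁻³ → stable
  85–94 m: −αΔT+βΔS = −(1.6 × 10⁻⁴)(+0.6)+(7.2 × 10⁻⁴)(+0.22) = 6.2 × 10⁻⁵ → stable
  94–96 m: −αΔT+βΔS = −(1.6 × 10⁻⁴)(+3.7)+(7.2 × 10⁻⁴)(+1.05) = 1.6 × 10⁻⁴ → stable
  96–161 m: −αΔT+βΔS = −(1.6 × 10⁻⁴)(-0.4)+(7.2 × 10⁻⁴)(+0.04) = 9.3 × 10⁻⁵ → stable
Every interval has Δρ > 0: the column is stably stratified throughout.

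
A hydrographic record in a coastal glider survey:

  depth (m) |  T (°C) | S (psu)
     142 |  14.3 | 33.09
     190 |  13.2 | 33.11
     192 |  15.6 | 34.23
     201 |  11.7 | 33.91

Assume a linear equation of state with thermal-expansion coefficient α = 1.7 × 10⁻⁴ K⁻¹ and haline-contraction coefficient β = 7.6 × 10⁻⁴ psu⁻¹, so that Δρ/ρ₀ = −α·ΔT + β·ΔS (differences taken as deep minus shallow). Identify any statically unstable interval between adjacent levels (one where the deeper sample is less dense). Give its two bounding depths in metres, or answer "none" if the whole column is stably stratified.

none

Evaluate Δρ/ρ₀ = −αΔT + βΔS across each adjacent pair:
  142–190 m: −αΔT+βΔS = −(1.7 × 10⁻⁴)(-1.1)+(7.6 × 10⁻⁴)(+0.02) = 2.0 × 10⁻⁴ → stable
  190–192 m: −αΔT+βΔS = −(1.7 × 10⁻⁴)(+2.4)+(7.6 × 10⁻⁴)(+1.12) = 4.4 × 10⁻⁴ → stable
  192–201 m: −αΔT+βΔS = −(1.7 × 10⁻⁴)(-3.9)+(7.6 × 10⁻⁴)(-0.32) = 4.2 × 10⁻⁴ → stable
Every interval has Δρ > 0: the column is stably stratified throughout.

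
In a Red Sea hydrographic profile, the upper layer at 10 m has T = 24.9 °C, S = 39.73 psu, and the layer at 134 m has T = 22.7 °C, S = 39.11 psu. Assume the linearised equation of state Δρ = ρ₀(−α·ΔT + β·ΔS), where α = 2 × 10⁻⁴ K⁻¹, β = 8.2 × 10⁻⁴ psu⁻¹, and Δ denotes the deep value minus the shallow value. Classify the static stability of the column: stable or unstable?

ΔT = 22.7 − 24.9 = -2.2 K and ΔS = 39.11 − 39.73 = -0.62 psu (deep − shallow).
−αΔT = 4.40 × 10⁻⁴; βΔS = -5.084 × 10⁻⁴; sum Δρ/ρ₀ = -6.84 × 10⁻⁵.
Δρ/ρ₀ < 0, so Δρ < 0: deeper water is lighter → statically unstable; the column would overturn.

unstable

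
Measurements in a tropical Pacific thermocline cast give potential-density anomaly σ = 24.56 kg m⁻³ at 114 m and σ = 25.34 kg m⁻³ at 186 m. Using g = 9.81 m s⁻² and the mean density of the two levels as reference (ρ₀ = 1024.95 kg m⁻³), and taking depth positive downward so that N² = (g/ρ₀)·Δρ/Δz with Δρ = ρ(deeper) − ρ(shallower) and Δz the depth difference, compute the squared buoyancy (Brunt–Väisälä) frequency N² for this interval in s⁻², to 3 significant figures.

Δρ = 1025.34 − 1024.56 = 0.78 kg m⁻³ over Δz = 186 − 114 = 72 m.
N² = (9.81/1024.95) × (0.78/72) = 1.0369 × 10⁻⁴ s⁻² ≈ 1.04 × 10⁻⁴ s⁻².

1.04 × 10⁻⁴ s⁻²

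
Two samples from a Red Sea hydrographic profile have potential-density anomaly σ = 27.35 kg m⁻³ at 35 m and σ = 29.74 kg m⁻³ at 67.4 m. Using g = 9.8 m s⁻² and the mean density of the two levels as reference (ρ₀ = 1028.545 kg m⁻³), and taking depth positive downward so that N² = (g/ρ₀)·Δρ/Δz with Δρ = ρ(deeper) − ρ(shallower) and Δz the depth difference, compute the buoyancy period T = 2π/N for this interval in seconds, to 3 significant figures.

237 s

Δρ = 1029.74 − 1027.35 = 2.39 kg m⁻³ over Δz = 67.4 − 35 = 32.4 m.
N² = (9.8/1028.545) × (2.39/32.4) = 7.0284 × 10⁻⁴ s⁻².
N = √(7.0284 × 10⁻⁴) = 0.026511 rad s⁻¹, so T = 2π/N = 237.00 s ≈ 237 s.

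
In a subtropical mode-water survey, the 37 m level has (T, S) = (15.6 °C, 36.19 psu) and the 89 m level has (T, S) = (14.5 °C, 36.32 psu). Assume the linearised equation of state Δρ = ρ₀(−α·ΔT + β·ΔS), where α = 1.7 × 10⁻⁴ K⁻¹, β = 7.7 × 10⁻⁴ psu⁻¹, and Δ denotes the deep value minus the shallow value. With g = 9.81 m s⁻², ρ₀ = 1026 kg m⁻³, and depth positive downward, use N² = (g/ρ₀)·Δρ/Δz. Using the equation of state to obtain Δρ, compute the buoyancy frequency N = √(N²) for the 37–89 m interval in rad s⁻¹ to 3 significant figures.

ΔT = -1.1 K, ΔS = +0.13 psu (deep − shallow).
Δρ/ρ₀ = −αΔT + βΔS = 1.87 × 10⁻⁴ + 1.001 × 10⁻⁴ = 2.871 × 10⁻⁴, so Δρ ≈ 0.2946 kg m⁻³.
N² = (g/ρ₀)·Δρ/Δz = g·(Δρ/ρ₀)/Δz = 9.81 × 2.871 × 10⁻⁴ / 52 = 5.4163 × 10⁻⁵ s⁻².
N = √(5.4163 × 10⁻⁵) = 7.3596 × 10⁻³ rad s⁻¹ ≈ 7.36 × 10⁻³ rad s⁻¹.

7.36 × 10⁻³ rad s⁻¹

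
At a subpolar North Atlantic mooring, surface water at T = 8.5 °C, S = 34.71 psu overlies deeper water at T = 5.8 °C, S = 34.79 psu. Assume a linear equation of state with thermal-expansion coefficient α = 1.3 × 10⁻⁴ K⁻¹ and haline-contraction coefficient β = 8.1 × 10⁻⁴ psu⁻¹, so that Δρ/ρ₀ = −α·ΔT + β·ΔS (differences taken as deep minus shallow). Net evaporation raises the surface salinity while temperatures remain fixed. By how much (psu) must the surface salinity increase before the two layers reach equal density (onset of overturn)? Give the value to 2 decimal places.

Neutral buoyancy requires −α(T_deep − T_surf) + β(S_deep − S_surf′) = 0.
S_surf′ = S_deep − (α/β)·ΔT = 34.79 − (1.3 × 10⁻⁴/8.1 × 10⁻⁴)·(-2.7) = 35.2233 psu.
Increase required: 35.2233 − 34.71 = 0.5133 psu.

0.51 psu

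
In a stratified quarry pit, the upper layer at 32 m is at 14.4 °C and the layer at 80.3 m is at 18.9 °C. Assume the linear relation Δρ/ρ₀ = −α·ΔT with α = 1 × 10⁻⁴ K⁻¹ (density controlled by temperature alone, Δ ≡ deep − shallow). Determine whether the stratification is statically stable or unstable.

ΔT = 18.9 − 14.4 = +4.5 K, so Δρ/ρ₀ = −αΔT = -4.50 × 10⁻⁴.
Δρ/ρ₀ < 0, so Δρ < 0: deeper water is lighter → statically unstable; the column would overturn.

unstable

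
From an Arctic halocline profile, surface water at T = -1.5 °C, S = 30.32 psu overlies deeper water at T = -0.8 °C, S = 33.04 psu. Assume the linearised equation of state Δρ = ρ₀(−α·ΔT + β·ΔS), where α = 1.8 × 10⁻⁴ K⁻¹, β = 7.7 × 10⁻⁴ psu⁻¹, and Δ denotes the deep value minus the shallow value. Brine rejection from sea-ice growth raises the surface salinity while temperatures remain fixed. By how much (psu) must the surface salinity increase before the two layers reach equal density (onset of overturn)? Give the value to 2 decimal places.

2.56 psu

Neutral buoyancy requires −α(T_deep − T_surf) + β(S_deep − S_surf′) = 0.
S_surf′ = S_deep − (α/β)·ΔT = 33.04 − (1.8 × 10⁻⁴/7.7 × 10⁻⁴)·(+0.7) = 32.8764 psu.
Increase required: 32.8764 − 30.32 = 2.5564 psu.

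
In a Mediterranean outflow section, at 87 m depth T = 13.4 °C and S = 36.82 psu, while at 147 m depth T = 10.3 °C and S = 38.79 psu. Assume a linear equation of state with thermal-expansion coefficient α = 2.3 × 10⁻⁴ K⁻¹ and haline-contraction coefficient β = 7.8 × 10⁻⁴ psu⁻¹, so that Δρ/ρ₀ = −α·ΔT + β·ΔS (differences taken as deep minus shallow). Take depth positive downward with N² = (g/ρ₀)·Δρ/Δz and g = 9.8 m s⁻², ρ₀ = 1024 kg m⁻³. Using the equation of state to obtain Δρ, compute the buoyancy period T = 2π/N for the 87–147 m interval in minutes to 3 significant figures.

ΔT = -3.1 K, ΔS = +1.97 psu (deep − shallow).
Δρ/ρ₀ = −αΔT + βΔS = 7.13 × 10⁻⁴ + 1.5366 × 10⁻³ = 2.2496 × 10⁻³, so Δρ ≈ 2.304 kg m⁻³.
N² = (g/ρ₀)·Δρ/Δz = g·(Δρ/ρ₀)/Δz = 9.8 × 2.2496 × 10⁻³ / 60 = 3.6743 × 10⁻⁴ s⁻².
N = √(3.6743 × 10⁻⁴) = 0.019168 rad s⁻¹ → T = 2π/N = 327.80 s = 5.4633 min ≈ 5.46 min.

5.46 min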